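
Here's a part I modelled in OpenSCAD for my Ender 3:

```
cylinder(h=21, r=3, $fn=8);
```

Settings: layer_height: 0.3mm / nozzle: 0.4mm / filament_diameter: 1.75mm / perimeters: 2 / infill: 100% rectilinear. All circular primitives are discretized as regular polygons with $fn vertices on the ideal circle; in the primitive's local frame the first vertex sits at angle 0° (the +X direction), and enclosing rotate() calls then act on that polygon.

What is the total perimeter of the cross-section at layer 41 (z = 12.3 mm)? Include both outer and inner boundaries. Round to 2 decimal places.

At z = 12.3 mm: the cylinder: section is a regular 8-gon, circumradius r=3 (perimeter = 2·8·3.000·sin(180°/8) = 18.37 mm). Overall, the cross-section is a single solid region. Total boundary length (outer) = 18.37 mm.

18.37 mm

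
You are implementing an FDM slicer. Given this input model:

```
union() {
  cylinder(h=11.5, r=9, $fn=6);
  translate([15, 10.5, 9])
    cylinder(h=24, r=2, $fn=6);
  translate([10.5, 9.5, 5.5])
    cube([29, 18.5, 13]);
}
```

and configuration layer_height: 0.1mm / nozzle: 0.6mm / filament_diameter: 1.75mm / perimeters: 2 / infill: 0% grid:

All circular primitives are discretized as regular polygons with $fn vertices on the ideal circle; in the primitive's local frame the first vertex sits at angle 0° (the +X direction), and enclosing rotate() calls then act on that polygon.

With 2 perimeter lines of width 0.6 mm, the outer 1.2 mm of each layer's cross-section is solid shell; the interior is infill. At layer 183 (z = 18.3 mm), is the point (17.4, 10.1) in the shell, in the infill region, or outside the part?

shell

At z = 18.3 mm: the cylinder is absent (z outside [0, 11.5]); the r=2 cylinder at (15, 10.5) gives a regular 6-gon of circumradius 2 (constant along its height); the cube at (10.5, 9.5) (footprint 29×18.5) is included at this height; Merging all regions: the regions partially overlap (shared area 8.62 mm²), so overlapping operands fuse into one piece — 1 connected region. Overall, the cross-section is a single solid region. The nearest boundary edge runs (39.50, 9.50)→(16.42, 9.50); distance from the point to it = 0.60 mm. The point is inside the cross-section, 0.60 mm from the nearest boundary — within the 1.2 mm shell band (2 × 0.6).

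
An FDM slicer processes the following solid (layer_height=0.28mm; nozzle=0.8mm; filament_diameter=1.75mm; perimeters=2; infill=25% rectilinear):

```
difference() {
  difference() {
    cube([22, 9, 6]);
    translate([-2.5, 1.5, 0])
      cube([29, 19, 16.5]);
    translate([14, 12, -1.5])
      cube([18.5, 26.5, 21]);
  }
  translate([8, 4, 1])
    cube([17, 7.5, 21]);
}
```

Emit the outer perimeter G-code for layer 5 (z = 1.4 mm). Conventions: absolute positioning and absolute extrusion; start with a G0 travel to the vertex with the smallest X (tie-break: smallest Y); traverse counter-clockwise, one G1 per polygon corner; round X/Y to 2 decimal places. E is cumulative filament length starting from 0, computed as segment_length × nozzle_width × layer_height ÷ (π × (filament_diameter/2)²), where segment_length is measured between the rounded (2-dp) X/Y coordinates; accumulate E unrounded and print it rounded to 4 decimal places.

At z = 1.4 mm: the cube is present — its section is the full 22×9 rectangle; the cube at (-2.5, 1.5) is present — its section is the full 29×19 rectangle; the cube at (14, 12) is present — its section is the full 18.5×26.5 rectangle; Taking the first minus the rest: starting from the 22×9 cube, the 29×19 cube at (-2.5, 1.5) partially overlaps it — only the 165.00 mm² overlap (of its 551.00 mm²) is removed, clipping the outline; the 18.5×26.5 cube at (14, 12) misses the remaining region (no effect) — 1 connected region; the 17×7.5 cube at (8, 4) contributes its full rectangle; Taking the first minus the rest: starting from the result so far, the 17×7.5 cube at (8, 4) misses the remaining region (no effect) — 1 connected region. The outline is a single polygon with 4 vertices. Extrusion per mm of travel: 0.8 × 0.28 / (π × 0.875²) = 0.093128. Accumulating E over each segment gives final E = 4.3770.

G0 X0.00 Y0.00 Z1.40
G1 X22.00 Y0.00 E2.0488
G1 X22.00 Y1.50 E2.1885
G1 X0.00 Y1.50 E4.2373
G1 X0.00 Y0.00 E4.3770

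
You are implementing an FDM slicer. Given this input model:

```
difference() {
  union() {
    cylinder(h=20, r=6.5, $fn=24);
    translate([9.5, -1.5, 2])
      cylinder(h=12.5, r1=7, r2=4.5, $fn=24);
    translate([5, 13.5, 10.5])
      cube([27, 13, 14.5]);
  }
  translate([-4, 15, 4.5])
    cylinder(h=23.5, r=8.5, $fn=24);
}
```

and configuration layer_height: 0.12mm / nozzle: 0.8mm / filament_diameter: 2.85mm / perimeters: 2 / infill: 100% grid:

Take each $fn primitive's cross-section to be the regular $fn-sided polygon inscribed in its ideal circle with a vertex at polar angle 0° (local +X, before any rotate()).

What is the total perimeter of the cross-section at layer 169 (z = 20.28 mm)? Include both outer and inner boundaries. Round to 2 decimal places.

At z = 20.28 mm: the cylinder is not intersected at this z (z outside [0, 20]); the cone at (9.5, -1.5) is absent (z outside [2, 14.5]); the cube at (5, 13.5) (footprint 27×13) is included at this height (perimeter 80.00 mm); Taking the union: only the 27×13 cube at (5, 13.5) is present, so the union is just that shape — boundary = 80.00 mm; the r=8.5 cylinder at (-4, 15) gives a regular 24-gon of circumradius 8.5 (constant along its height) (perimeter = 2·24·8.500·sin(180°/24) = 53.25 mm); Taking the first minus the rest: starting from that combined region, the r=8.5 cylinder at (-4, 15) misses the remaining region (no effect) — boundary = 80.00 mm. Overall, the cross-section is a single solid region. Total boundary length (outer) = 80.00 mm.

80.00 mm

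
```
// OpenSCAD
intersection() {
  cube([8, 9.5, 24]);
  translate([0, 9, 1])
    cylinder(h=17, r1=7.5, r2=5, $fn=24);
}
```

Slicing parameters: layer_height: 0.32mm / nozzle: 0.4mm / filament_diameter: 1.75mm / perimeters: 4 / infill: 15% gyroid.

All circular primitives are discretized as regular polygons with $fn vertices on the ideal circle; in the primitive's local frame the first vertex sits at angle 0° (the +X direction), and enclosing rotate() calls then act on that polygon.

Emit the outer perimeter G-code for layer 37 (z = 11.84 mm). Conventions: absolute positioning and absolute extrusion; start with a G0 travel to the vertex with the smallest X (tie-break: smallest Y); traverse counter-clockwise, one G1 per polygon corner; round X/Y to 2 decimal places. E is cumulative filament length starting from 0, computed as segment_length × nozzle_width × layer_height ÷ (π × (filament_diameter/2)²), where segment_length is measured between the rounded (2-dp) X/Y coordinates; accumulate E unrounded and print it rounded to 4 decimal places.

At z = 11.84 mm: the cube is present — its section is the full 8×9.5 rectangle; the cone at (0, 9) contributes a regular 24-gon of circumradius 5.906 (interpolated between r1=7.5 and r2=5 at t=0.638); Keeping only the common overlap: the cone at (0, 9) partially overlaps the 8×9.5 cube; clipping to the common part keeps 30.02 mm² — 1 connected region. The outline is a single polygon with 9 vertices. Extrusion per mm of travel: 0.4 × 0.32 / (π × 0.875²) = 0.053216. Accumulating E over each segment gives final E = 1.1709.

G0 X0.00 Y3.09 Z11.84
G1 X1.53 Y3.30 E0.0822
G1 X2.95 Y3.89 E0.1640
G1 X4.18 Y4.82 E0.2461
G1 X5.11 Y6.05 E0.3281
G1 X5.70 Y7.47 E0.4100
G1 X5.91 Y9.00 E0.4921
G1 X5.84 Y9.50 E0.5190
G1 X0.00 Y9.50 E0.8298
G1 X0.00 Y3.09 E1.1709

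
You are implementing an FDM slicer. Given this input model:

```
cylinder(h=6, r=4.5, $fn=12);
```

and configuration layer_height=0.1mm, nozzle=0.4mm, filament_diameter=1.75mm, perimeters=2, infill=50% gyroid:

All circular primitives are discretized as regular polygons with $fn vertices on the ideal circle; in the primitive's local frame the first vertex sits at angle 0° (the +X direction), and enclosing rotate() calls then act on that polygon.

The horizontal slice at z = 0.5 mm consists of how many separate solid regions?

At z = 0.5 mm: the r=4.5 cylinder gives a regular 12-gon of circumradius 4.5 (constant along its height). The result has 1 disconnected region.

1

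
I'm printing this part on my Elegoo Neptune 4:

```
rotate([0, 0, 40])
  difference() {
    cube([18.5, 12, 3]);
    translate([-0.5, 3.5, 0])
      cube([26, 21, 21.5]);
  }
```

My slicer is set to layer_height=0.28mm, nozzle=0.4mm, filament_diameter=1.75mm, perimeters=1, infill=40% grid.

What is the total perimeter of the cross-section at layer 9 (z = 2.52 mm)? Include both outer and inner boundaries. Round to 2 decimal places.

At z = 2.52 mm: the cube (footprint 18.5×12) is included at this height (perimeter 61.00 mm); the cube at (-0.5, 3.5) (footprint 26×21) is included at this height (perimeter 94.00 mm); Taking the first minus the rest: starting from the 18.5×12 cube, the 26×21 cube at (-0.5, 3.5) partially overlaps it — only the 157.25 mm² overlap (of its 546.00 mm²) is removed, clipping the outline — boundary = 44.00 mm; (rotated 40° about Z; rotation is an isometry so areas/perimeters/island counts are preserved). Overall, the cross-section is a single solid region. Total boundary length (outer) = 44.00 mm.

44.00 mm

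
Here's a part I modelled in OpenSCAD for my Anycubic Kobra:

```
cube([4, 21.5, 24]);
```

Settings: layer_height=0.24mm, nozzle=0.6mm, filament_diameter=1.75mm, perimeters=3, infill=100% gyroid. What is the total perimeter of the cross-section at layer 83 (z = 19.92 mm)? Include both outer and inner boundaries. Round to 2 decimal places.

51.00 mm

At z = 19.92 mm: the cube is present — its section is the full 4×21.5 rectangle (perimeter 51.00 mm). Overall, the cross-section is a single solid region. Total boundary length (outer) = 51.00 mm.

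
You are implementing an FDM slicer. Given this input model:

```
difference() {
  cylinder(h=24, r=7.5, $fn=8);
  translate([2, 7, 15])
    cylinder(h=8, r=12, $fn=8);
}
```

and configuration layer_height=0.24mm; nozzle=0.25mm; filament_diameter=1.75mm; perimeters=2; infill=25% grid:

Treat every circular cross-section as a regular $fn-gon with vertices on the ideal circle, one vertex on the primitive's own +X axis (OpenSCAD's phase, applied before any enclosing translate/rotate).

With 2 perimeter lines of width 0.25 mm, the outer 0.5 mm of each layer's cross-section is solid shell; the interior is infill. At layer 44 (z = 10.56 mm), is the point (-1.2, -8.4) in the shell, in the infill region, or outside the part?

outside

At z = 10.56 mm: the cylinder: section is a regular 8-gon, circumradius r=7.5; the cylinder at (2, 7) is not intersected at this z (z outside [15, 23]); After the difference (first − rest): none of the subtracted shapes is present at this height, so the r=7.5 cylinder is unchanged — 1 connected region. Overall, the cross-section is a single solid region. The nearest boundary edge runs (-5.30, -5.30)→(-0.00, -7.50); distance from the point to it = 1.29 mm. The point is not inside any of the regions above, so it lies outside the cross-section (1.29 mm from the nearest boundary).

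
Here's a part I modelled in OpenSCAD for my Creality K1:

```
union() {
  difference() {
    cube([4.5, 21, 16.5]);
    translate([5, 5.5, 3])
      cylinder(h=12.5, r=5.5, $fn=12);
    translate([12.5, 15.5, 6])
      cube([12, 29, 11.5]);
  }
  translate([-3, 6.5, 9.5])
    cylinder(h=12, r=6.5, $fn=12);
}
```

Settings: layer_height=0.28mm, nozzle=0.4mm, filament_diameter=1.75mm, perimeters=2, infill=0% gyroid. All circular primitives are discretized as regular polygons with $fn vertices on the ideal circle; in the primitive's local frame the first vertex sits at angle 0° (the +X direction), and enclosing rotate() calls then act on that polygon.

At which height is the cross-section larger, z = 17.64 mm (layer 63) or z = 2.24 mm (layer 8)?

layer 63 (z = 17.64 mm)

Layer 63 (z = 17.64): the cube does not reach this height (z outside [0, 16.5]); the cylinder at (5, 5.5) does not reach this height (z outside [3, 15.5]); the cube at (12.5, 15.5) is absent (z outside [6, 17.5]); Subtracting the remaining from the first: the first operand is absent here, so nothing remains; the r=6.5 cylinder at (-3, 6.5) contributes a regular 12-gon of circumradius 6.5 (area = (12/2)·6.500²·sin(360°/12) = 126.75 mm²); Merging all regions: only the r=6.5 cylinder at (-3, 6.5) is present, so the union is just that shape — area = 126.75 mm². So its area = 126.75 mm². Layer 8 (z = 2.24): the 4.5×21 cube contributes its full rectangle (area 94.50 mm²); the cylinder at (5, 5.5) is absent (z outside [3, 15.5]); the cube at (12.5, 15.5) is not intersected at this z (z outside [6, 17.5]); Taking the first minus the rest: none of the subtracted shapes is present at this height, so the 4.5×21 cube is unchanged — area = 94.50 mm²; the cylinder at (-3, 6.5) is absent (z outside [9.5, 21.5]); Taking the union: only that combined region is present, so the union is just that shape — area = 94.50 mm². So its area = 94.50 mm². Layer 63 is larger (126.75 vs 94.50 mm²).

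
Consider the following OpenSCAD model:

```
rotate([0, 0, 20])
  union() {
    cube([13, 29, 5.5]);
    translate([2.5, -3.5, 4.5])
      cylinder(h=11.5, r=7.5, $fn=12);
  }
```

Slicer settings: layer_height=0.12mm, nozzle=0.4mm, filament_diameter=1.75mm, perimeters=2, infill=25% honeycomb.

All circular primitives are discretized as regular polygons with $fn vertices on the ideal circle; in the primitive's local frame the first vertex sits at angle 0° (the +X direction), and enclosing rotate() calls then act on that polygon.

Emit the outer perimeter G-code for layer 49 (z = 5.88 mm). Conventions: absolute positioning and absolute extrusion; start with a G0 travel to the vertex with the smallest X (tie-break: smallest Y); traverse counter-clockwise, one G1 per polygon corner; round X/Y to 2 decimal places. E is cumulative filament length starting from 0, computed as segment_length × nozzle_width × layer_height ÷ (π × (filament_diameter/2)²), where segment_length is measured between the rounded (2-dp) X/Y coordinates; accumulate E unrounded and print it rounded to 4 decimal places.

G0 X-3.84 Y-1.13 Z5.88
G1 X-3.50 Y-5.00 E0.0775
G1 X-1.27 Y-8.18 E0.1550
G1 X2.24 Y-9.82 E0.2324
G1 X6.11 Y-9.48 E0.3099
G1 X9.29 Y-7.25 E0.3874
G1 X10.93 Y-3.74 E0.4647
G1 X10.59 Y0.13 E0.5422
G1 X8.37 Y3.31 E0.6196
G1 X4.85 Y4.95 E0.6971
G1 X0.98 Y4.61 E0.7746
G1 X-2.20 Y2.39 E0.8520
G1 X-3.84 Y-1.13 E0.9295

At z = 5.88 mm: the cube is not intersected at this z (z outside [0, 5.5]); the r=7.5 cylinder at (2.5, -3.5) contributes a regular 12-gon of circumradius 7.5; Taking the union: only the r=7.5 cylinder at (2.5, -3.5) is present, so the union is just that shape — 1 connected region; (whole slice rotated 20° about Z — lengths, areas and connectivity unchanged). The outline is a single polygon with 12 vertices. Extrusion per mm of travel: 0.4 × 0.12 / (π × 0.875²) = 0.019956. Accumulating E over each segment gives final E = 0.9295.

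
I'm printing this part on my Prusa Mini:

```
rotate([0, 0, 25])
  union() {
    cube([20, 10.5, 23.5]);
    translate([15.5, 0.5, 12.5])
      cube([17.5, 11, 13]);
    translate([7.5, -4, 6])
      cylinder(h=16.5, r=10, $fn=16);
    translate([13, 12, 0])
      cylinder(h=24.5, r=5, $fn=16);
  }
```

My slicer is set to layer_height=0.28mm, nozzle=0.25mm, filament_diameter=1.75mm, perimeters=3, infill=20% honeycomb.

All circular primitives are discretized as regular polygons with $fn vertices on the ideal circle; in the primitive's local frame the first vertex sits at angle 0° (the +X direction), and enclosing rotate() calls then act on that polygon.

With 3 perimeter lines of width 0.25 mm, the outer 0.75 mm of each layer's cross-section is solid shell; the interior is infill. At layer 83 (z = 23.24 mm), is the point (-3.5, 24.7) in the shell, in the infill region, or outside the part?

outside

At z = 23.24 mm: the cube is present — its section is the full 20×10.5 rectangle; the cube at (15.5, 0.5) (footprint 17.5×11) is included at this height; the cylinder at (7.5, -4) is absent (z outside [6, 22.5]); the cylinder at (13, 12): section is a regular 16-gon, circumradius r=5; Merging all regions: the regions partially overlap (shared area 71.02 mm²), so overlapping operands fuse into one piece — 1 connected region; (rotated 25° about Z; rotation is an isometry so areas/perimeters/island counts are preserved). Overall, the cross-section is a single solid region. Undo the 25° rotation: the query point maps to (7.267, 23.865) in the un-rotated model frame. The nearest boundary edge runs (9.46, 15.54)→(11.09, 16.62); distance from the point to it = 8.19 mm. The point is not inside any of the regions above, so it lies outside the cross-section (8.19 mm from the nearest boundary).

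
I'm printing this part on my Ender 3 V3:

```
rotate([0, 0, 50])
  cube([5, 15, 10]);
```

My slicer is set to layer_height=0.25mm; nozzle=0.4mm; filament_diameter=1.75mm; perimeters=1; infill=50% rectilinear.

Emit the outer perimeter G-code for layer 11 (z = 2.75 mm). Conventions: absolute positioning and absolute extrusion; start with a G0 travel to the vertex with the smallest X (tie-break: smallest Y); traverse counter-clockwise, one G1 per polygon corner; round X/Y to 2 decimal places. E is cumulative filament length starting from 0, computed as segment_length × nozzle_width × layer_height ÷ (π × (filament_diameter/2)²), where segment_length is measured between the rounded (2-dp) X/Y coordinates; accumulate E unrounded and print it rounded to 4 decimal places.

At z = 2.75 mm: the cube is present — its section is the full 5×15 rectangle; (whole slice rotated 50° about Z — lengths, areas and connectivity unchanged). The outline is a single polygon with 4 vertices. Extrusion per mm of travel: 0.4 × 0.25 / (π × 0.875²) = 0.041575. Accumulating E over each segment gives final E = 1.6626.

G0 X-11.49 Y9.64 Z2.75
G1 X0.00 Y0.00 E0.6236
G1 X3.21 Y3.83 E0.8313
G1 X-8.28 Y13.47 E1.4549
G1 X-11.49 Y9.64 E1.6626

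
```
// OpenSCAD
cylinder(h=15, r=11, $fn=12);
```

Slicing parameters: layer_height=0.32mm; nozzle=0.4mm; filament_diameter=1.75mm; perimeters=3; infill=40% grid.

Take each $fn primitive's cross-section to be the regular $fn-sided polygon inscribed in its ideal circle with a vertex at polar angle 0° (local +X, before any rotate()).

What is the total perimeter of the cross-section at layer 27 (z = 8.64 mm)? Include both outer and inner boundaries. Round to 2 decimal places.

At z = 8.64 mm: the cylinder: section is a regular 12-gon, circumradius r=11 (perimeter = 2·12·11.000·sin(180°/12) = 68.33 mm). Overall, the cross-section is a single solid region. Total boundary length (outer) = 68.33 mm.

68.33 mm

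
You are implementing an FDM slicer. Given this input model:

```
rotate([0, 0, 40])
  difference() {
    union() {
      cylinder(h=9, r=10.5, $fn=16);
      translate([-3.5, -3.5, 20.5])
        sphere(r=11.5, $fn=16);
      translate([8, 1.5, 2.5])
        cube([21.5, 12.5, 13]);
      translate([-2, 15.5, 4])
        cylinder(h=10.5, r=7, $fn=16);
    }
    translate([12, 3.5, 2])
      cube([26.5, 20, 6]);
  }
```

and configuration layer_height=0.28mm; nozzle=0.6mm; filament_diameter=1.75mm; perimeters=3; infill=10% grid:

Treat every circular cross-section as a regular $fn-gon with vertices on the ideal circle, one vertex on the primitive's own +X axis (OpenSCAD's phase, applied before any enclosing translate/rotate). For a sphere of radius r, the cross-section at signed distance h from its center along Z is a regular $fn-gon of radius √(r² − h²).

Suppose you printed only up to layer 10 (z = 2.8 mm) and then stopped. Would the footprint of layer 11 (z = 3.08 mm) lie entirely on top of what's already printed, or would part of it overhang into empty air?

Compare the two slices. At z = 2.8: the r=10.5 cylinder contributes a regular 16-gon of circumradius 10.5 (area = (16/2)·10.500²·sin(360°/16) = 337.53 mm²); the sphere at (-3.5, -3.5) is absent (|z−center|=17.700 > r=11.5); the cube at (8, 1.5) is present — its section is the full 21.5×12.5 rectangle (area 268.75 mm²); the cylinder at (-2, 15.5) is not intersected at this z (z outside [4, 14.5]); Taking the union: the regions partially overlap — summed areas 606.28 mm² minus the doubly-counted overlap 7.08 mm² gives 599.20 mm² — area = 599.20 mm²; the 26.5×20 cube at (12, 3.5) contributes its full rectangle (area 530.00 mm²); Taking the first minus the rest: starting from that combined region (599.20 mm²), the 26.5×20 cube at (12, 3.5) partially overlaps it — only the 183.75 mm² overlap (of its 530.00 mm²) is removed, clipping the outline — area = 415.45 mm²; (whole slice rotated 40° about Z — lengths, areas and connectivity unchanged). At z = 3.08: the cylinder: section is a regular 16-gon, circumradius r=10.5 (area = (16/2)·10.500²·sin(360°/16) = 337.53 mm²); the sphere at (-3.5, -3.5) is not intersected at this z (|z−center|=17.420 > r=11.5); the cube at (8, 1.5) is present — its section is the full 21.5×12.5 rectangle (area 268.75 mm²); the cylinder at (-2, 15.5) does not reach this height (z outside [4, 14.5]); Combining (union): the regions partially overlap — summed areas 606.28 mm² minus the doubly-counted overlap 7.08 mm² gives 599.20 mm² — area = 599.20 mm²; the cube at (12, 3.5) is present — its section is the full 26.5×20 rectangle (area 530.00 mm²); After the difference (first − rest): starting from that combined region (599.20 mm²), the 26.5×20 cube at (12, 3.5) partially overlaps it — only the 183.75 mm² overlap (of its 530.00 mm²) is removed, clipping the outline — area = 415.45 mm²; (whole slice rotated 40° about Z — lengths, areas and connectivity unchanged). Checking containment: the cross-section at z = 3.08 is a subset of the cross-section at z = 2.8.

entirely on top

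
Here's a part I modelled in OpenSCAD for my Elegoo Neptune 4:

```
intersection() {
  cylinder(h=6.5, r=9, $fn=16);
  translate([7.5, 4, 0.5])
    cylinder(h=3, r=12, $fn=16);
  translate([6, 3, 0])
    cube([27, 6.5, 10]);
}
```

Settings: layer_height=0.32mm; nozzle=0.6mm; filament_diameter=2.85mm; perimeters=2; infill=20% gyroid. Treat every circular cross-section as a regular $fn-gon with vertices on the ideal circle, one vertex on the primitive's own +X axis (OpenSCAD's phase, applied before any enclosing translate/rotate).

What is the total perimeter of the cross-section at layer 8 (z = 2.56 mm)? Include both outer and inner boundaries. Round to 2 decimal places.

At z = 2.56 mm: the cylinder: section is a regular 16-gon, circumradius r=9 (perimeter = 2·16·9.000·sin(180°/16) = 56.19 mm); the cylinder at (7.5, 4): section is a regular 16-gon, circumradius r=12 (perimeter = 2·16·12.000·sin(180°/16) = 74.91 mm); the 27×6.5 cube at (6, 3) contributes its full rectangle (perimeter 67.00 mm); After intersecting: the r=12 cylinder at (7.5, 4) partially overlaps the r=9 cylinder; clipping to the common part keeps 161.58 mm²; the 27×6.5 cube at (6, 3) partially overlaps the running intersection; clipping to the common part keeps 5.00 mm² — boundary = 10.41 mm. Overall, the cross-section is a single solid region. Total boundary length (outer) = 10.41 mm.

10.41 mm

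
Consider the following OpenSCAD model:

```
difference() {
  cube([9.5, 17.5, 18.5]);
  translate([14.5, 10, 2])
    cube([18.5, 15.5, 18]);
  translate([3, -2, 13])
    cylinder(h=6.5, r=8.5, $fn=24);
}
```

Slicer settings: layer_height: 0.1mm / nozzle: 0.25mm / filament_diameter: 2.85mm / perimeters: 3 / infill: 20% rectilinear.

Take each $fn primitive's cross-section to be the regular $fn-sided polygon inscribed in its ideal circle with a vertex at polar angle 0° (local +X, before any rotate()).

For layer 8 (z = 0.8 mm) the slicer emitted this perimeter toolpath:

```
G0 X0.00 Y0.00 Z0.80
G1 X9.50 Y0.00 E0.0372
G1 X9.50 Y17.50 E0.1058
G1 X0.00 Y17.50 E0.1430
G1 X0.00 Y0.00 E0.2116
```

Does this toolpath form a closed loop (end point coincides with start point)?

Start point (G0): (0.00, 0.00). End point (last G1): the path returns to the start — closed.

yes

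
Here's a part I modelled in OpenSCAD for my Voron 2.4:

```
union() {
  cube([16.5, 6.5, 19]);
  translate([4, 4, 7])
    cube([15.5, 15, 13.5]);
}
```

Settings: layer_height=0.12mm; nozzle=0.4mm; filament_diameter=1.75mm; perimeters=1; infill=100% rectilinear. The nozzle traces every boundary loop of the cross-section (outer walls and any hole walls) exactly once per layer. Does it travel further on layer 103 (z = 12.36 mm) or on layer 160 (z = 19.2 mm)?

layer 103 (z = 12.36 mm)

Layer 103 (z = 12.36): the cube (footprint 16.5×6.5) is included at this height (perimeter 46.00 mm); the 15.5×15 cube at (4, 4) contributes its full rectangle (perimeter 61.00 mm); Merging all regions: the regions partially overlap (shared area 31.25 mm²), so the edge portions inside another operand are dropped and the merged outline is re-measured after clipping — boundary = 77.00 mm. So its perimeter = 77.00 mm. Layer 160 (z = 19.2): the cube does not reach this height (z outside [0, 19]); the 15.5×15 cube at (4, 4) contributes its full rectangle (perimeter 61.00 mm); Merging all regions: only the 15.5×15 cube at (4, 4) is present, so the union is just that shape — boundary = 61.00 mm. So its perimeter = 61.00 mm. Layer 103 is larger (77.00 vs 61.00 mm).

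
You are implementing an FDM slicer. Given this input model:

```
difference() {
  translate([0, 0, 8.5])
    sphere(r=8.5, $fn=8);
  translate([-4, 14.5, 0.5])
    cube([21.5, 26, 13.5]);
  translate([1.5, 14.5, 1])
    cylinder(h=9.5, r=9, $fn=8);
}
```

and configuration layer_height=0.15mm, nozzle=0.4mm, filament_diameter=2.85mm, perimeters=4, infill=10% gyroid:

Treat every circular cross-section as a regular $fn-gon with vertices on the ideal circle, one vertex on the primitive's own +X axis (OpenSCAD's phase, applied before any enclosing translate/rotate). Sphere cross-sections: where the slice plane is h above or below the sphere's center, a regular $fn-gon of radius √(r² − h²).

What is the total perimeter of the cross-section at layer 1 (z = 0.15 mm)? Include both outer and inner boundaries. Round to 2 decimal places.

At z = 0.15 mm: the sphere: section is a regular 8-gon, circumradius = √(r²−h²) = √(8.5²−8.35²) = 1.590 (perimeter = 2·8·1.590·sin(180°/8) = 9.73 mm); the cube at (-4, 14.5) is absent (z outside [0.5, 14]); the cylinder at (1.5, 14.5) is absent (z outside [1, 10.5]); Taking the first minus the rest: none of the subtracted shapes is present at this height, so the r=8.5 sphere is unchanged — boundary = 9.73 mm. Overall, the cross-section is a single solid region. Total boundary length (outer) = 9.73 mm.

9.73 mm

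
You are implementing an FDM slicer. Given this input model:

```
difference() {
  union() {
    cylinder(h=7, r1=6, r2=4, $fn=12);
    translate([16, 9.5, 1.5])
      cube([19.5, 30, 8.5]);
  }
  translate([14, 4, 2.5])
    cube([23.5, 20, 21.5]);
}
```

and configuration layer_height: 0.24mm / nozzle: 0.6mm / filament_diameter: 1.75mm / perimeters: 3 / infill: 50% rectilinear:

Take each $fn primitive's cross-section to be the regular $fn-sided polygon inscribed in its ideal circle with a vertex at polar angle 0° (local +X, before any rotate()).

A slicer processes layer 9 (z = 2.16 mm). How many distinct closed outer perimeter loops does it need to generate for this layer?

At z = 2.16 mm: the cone: at t=0.309 of its height the radius interpolates to r₁+(r₂−r₁)t = 5.383, giving a regular 12-gon of that circumradius; the 19.5×30 cube at (16, 9.5) contributes its full rectangle; Merging all regions: the 2 present regions are separate (no shared area or edge), so areas and boundary lengths simply add and each stays a separate island — 2 connected regions; the cube at (14, 4) is absent (z outside [2.5, 24]); Subtracting the remaining from the first: none of the subtracted shapes is present at this height, so the result so far is unchanged — 2 connected regions. The result has 2 disconnected regions.

2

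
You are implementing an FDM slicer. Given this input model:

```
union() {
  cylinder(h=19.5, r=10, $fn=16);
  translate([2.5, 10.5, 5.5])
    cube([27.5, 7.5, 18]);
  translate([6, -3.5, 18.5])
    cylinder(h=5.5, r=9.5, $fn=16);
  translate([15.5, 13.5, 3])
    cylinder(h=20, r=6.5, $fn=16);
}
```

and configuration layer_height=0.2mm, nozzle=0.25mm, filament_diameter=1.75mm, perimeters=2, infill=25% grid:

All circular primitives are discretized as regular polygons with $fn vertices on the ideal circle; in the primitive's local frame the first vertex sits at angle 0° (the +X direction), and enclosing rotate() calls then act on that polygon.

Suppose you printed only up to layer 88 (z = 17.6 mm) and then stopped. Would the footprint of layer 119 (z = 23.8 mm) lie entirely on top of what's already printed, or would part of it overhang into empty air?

part overhangs

Compare the two slices. At z = 17.6: the r=10 cylinder gives a regular 16-gon of circumradius 10 (constant along its height) (area = (16/2)·10.000²·sin(360°/16) = 306.15 mm²); the 27.5×7.5 cube at (2.5, 10.5) contributes its full rectangle (area 206.25 mm²); the cylinder at (6, -3.5) is absent (z outside [18.5, 24]); the r=6.5 cylinder at (15.5, 13.5) contributes a regular 16-gon of circumradius 6.5 (area = (16/2)·6.500²·sin(360°/16) = 129.35 mm²); Taking the union: the regions partially overlap — summed areas 641.74 mm² minus the doubly-counted overlap 89.66 mm² gives 552.09 mm² — area = 552.09 mm². At z = 23.8: the cylinder is absent (z outside [0, 19.5]); the cube at (2.5, 10.5) is absent (z outside [5.5, 23.5]); the cylinder at (6, -3.5): section is a regular 16-gon, circumradius r=9.5 (area = (16/2)·9.500²·sin(360°/16) = 276.30 mm²); the cylinder at (15.5, 13.5) does not reach this height (z outside [3, 23]); Merging all regions: only the r=9.5 cylinder at (6, -3.5) is present, so the union is just that shape — area = 276.30 mm². Checking containment: at z = 23.8 the cross-section extends beyond the z = 17.6 cross-section by about 116.20 mm².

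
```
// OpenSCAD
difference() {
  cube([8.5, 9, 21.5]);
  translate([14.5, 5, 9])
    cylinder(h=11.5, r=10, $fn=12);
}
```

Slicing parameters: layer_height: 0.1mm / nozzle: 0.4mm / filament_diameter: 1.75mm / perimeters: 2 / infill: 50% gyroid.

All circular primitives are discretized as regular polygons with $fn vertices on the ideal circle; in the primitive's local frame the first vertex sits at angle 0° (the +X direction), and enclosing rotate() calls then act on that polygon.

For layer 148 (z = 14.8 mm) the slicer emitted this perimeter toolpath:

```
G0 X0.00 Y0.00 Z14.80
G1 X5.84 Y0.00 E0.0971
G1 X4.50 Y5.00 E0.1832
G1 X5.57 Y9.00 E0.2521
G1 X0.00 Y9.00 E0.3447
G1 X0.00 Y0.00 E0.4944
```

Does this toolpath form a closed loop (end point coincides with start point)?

yes

Start point (G0): (0.00, 0.00). End point (last G1): the path returns to the start — closed.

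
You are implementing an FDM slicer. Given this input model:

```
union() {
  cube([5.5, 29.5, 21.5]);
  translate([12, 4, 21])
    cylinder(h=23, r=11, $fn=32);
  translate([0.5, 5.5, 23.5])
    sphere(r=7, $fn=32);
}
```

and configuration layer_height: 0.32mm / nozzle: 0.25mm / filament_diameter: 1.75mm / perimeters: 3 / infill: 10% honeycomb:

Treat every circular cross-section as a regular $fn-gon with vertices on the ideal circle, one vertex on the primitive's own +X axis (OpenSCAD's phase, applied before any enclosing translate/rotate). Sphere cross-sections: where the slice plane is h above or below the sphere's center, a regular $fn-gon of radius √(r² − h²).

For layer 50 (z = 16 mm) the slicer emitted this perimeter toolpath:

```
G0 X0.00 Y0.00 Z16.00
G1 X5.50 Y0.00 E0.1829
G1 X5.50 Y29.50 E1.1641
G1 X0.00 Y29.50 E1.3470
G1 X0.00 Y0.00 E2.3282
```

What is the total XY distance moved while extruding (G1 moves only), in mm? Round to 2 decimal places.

70.00 mm

Sum the Euclidean lengths of each G1 segment: total = 70.00 mm.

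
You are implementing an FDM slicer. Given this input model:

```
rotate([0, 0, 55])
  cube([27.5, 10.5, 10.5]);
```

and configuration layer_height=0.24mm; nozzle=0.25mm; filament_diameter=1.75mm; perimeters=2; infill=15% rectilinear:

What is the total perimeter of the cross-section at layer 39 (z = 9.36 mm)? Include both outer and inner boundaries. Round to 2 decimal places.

At z = 9.36 mm: the cube (footprint 27.5×10.5) is included at this height (perimeter 76.00 mm); (whole slice rotated 55° about Z — lengths, areas and connectivity unchanged). Overall, the cross-section is a single solid region. Total boundary length (outer) = 76.00 mm.

76.00 mm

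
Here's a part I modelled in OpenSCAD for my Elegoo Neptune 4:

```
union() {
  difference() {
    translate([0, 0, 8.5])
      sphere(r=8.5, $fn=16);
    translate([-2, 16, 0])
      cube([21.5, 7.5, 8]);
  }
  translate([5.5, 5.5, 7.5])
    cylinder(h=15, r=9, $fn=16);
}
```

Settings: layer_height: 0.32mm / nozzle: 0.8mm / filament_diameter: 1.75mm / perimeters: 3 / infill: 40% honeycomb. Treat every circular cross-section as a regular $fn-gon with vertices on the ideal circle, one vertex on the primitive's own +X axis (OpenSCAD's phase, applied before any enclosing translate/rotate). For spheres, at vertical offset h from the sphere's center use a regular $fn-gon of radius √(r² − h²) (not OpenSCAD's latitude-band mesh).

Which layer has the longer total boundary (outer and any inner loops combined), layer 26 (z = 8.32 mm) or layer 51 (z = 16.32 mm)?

Layer 26 (z = 8.32): the sphere: section is a regular 16-gon, circumradius = √(r²−h²) = √(8.5²−0.18²) = 8.498 (perimeter = 2·16·8.498·sin(180°/16) = 53.05 mm); the cube at (-2, 16) does not reach this height (z outside [0, 8]); Subtracting the remaining from the first: none of the subtracted shapes is present at this height, so the r=8.5 sphere is unchanged — boundary = 53.05 mm; the cylinder at (5.5, 5.5): section is a regular 16-gon, circumradius r=9 (perimeter = 2·16·9.000·sin(180°/16) = 56.19 mm); Combining (union): the regions partially overlap (shared area 104.47 mm²), so the edge portions inside another operand are dropped and the merged outline is re-measured after clipping — boundary = 70.88 mm. So its perimeter = 70.88 mm. Layer 51 (z = 16.32): the r=8.5 sphere slices to a regular 16-gon of circumradius 3.331 (√(r²−h²) with h=7.82 from center) (perimeter = 2·16·3.331·sin(180°/16) = 20.80 mm); the cube at (-2, 16) is not intersected at this z (z outside [0, 8]); Taking the first minus the rest: none of the subtracted shapes is present at this height, so the r=8.5 sphere is unchanged — boundary = 20.80 mm; the r=9 cylinder at (5.5, 5.5) contributes a regular 16-gon of circumradius 9 (perimeter = 2·16·9.000·sin(180°/16) = 56.19 mm); Merging all regions: the regions partially overlap (shared area 22.86 mm²), so the edge portions inside another operand are dropped and the merged outline is re-measured after clipping — boundary = 58.84 mm. So its perimeter = 58.84 mm. Layer 26 is larger (70.88 vs 58.84 mm).

layer 26 (z = 8.32 mm)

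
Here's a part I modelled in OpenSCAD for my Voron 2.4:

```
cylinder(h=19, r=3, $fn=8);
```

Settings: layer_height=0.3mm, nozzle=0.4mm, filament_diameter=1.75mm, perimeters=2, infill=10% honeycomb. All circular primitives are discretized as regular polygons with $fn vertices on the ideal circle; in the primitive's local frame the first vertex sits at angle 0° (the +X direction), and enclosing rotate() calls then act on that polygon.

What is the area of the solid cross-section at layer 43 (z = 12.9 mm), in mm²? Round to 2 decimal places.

At z = 12.9 mm: the cylinder: section is a regular 8-gon, circumradius r=3 (area = (8/2)·3.000²·sin(360°/8) = 25.46 mm²). Overall, the cross-section is a single solid region. Net area = 25.46 mm².

25.46 mm²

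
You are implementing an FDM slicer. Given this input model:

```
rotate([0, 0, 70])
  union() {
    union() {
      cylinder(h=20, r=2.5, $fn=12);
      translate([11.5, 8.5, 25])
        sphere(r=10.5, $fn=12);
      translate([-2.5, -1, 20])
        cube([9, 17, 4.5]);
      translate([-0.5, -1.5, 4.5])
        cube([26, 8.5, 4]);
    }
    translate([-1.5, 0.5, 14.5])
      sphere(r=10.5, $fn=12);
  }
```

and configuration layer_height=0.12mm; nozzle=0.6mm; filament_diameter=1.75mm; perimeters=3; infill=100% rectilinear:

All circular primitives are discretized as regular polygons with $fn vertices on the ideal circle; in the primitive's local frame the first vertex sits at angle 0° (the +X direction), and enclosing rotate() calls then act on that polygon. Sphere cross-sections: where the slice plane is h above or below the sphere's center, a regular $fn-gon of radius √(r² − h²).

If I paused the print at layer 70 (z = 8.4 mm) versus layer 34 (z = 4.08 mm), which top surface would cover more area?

Layer 70 (z = 8.4): the r=2.5 cylinder gives a regular 12-gon of circumradius 2.5 (constant along its height) (area = (12/2)·2.500²·sin(360°/12) = 18.75 mm²); the sphere at (11.5, 8.5) is not intersected at this z (|z−center|=16.600 > r=10.5); the cube at (-2.5, -1) is absent (z outside [20, 24.5]); the 26×8.5 cube at (-0.5, -1.5) contributes its full rectangle (area 221.00 mm²); Combining (union): the regions partially overlap — summed areas 239.75 mm² minus the doubly-counted overlap 10.08 mm² gives 229.67 mm² — area = 229.67 mm²; the r=10.5 sphere at (-1.5, 0.5) slices to a regular 12-gon of circumradius 8.546 (√(r²−h²) with h=6.1 from center) (area = (12/2)·8.546²·sin(360°/12) = 219.12 mm²); Merging all regions: the regions partially overlap — summed areas 448.79 mm² minus the doubly-counted overlap 64.80 mm² gives 383.99 mm² — area = 383.99 mm²; (rotated 70° about Z; rotation is an isometry so areas/perimeters/island counts are preserved). So its area = 383.99 mm². Layer 34 (z = 4.08): the cylinder: section is a regular 12-gon, circumradius r=2.5 (area = (12/2)·2.500²·sin(360°/12) = 18.75 mm²); the sphere at (11.5, 8.5) is not intersected at this z (|z−center|=20.920 > r=10.5); the cube at (-2.5, -1) does not reach this height (z outside [20, 24.5]); the cube at (-0.5, -1.5) is not intersected at this z (z outside [4.5, 8.5]); Merging all regions: only the r=2.5 cylinder is present, so the union is just that shape — area = 18.75 mm²; the sphere at (-1.5, 0.5): section is a regular 12-gon, circumradius = √(r²−h²) = √(10.5²−10.42²) = 1.294 (area = (12/2)·1.294²·sin(360°/12) = 5.02 mm²); Taking the union: the regions partially overlap — summed areas 23.77 mm² minus the doubly-counted overlap 4.36 mm² gives 19.41 mm² — area = 19.41 mm²; (whole slice rotated 70° about Z — lengths, areas and connectivity unchanged). So its area = 19.41 mm². Layer 70 is larger (383.99 vs 19.41 mm²).

layer 70 (z = 8.4 mm)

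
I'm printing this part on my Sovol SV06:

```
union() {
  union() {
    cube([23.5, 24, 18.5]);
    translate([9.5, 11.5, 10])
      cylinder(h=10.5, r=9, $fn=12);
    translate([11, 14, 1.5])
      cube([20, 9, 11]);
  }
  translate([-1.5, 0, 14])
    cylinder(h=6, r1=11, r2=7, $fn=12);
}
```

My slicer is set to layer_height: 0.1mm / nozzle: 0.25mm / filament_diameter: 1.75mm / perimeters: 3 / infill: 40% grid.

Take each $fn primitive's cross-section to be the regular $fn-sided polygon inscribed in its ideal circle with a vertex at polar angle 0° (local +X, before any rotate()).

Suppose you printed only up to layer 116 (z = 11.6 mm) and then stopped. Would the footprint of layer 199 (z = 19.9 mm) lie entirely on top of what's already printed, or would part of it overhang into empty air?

Compare the two slices. At z = 11.6: the cube is present — its section is the full 23.5×24 rectangle (area 564.00 mm²); the r=9 cylinder at (9.5, 11.5) gives a regular 12-gon of circumradius 9 (constant along its height) (area = (12/2)·9.000²·sin(360°/12) = 243.00 mm²); the cube at (11, 14) (footprint 20×9) is included at this height (area 180.00 mm²); Taking the union: the regions partially overlap — summed areas 987.00 mm² minus the doubly-counted overlap 355.50 mm² gives 631.50 mm² — area = 631.50 mm²; the cone at (-1.5, 0) does not reach this height (z outside [14, 20]); Merging all regions: only that combined region is present, so the union is just that shape — area = 631.50 mm². At z = 19.9: the cube is absent (z outside [0, 18.5]); the cylinder at (9.5, 11.5): section is a regular 12-gon, circumradius r=9 (area = (12/2)·9.000²·sin(360°/12) = 243.00 mm²); the cube at (11, 14) is absent (z outside [1.5, 12.5]); Combining (union): only the r=9 cylinder at (9.5, 11.5) is present, so the union is just that shape — area = 243.00 mm²; the cone at (-1.5, 0) contributes a regular 12-gon of circumradius 7.067 (interpolated between r1=11 and r2=7 at t=0.983) (area = (12/2)·7.067²·sin(360°/12) = 149.81 mm²); Taking the union: the 2 present regions are separate (no shared area or edge), so areas and boundary lengths simply add and each stays a separate island — area = 392.81 mm². Checking containment: at z = 19.9 the cross-section extends beyond the z = 11.6 cross-section by about 122.66 mm².

part overhangs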